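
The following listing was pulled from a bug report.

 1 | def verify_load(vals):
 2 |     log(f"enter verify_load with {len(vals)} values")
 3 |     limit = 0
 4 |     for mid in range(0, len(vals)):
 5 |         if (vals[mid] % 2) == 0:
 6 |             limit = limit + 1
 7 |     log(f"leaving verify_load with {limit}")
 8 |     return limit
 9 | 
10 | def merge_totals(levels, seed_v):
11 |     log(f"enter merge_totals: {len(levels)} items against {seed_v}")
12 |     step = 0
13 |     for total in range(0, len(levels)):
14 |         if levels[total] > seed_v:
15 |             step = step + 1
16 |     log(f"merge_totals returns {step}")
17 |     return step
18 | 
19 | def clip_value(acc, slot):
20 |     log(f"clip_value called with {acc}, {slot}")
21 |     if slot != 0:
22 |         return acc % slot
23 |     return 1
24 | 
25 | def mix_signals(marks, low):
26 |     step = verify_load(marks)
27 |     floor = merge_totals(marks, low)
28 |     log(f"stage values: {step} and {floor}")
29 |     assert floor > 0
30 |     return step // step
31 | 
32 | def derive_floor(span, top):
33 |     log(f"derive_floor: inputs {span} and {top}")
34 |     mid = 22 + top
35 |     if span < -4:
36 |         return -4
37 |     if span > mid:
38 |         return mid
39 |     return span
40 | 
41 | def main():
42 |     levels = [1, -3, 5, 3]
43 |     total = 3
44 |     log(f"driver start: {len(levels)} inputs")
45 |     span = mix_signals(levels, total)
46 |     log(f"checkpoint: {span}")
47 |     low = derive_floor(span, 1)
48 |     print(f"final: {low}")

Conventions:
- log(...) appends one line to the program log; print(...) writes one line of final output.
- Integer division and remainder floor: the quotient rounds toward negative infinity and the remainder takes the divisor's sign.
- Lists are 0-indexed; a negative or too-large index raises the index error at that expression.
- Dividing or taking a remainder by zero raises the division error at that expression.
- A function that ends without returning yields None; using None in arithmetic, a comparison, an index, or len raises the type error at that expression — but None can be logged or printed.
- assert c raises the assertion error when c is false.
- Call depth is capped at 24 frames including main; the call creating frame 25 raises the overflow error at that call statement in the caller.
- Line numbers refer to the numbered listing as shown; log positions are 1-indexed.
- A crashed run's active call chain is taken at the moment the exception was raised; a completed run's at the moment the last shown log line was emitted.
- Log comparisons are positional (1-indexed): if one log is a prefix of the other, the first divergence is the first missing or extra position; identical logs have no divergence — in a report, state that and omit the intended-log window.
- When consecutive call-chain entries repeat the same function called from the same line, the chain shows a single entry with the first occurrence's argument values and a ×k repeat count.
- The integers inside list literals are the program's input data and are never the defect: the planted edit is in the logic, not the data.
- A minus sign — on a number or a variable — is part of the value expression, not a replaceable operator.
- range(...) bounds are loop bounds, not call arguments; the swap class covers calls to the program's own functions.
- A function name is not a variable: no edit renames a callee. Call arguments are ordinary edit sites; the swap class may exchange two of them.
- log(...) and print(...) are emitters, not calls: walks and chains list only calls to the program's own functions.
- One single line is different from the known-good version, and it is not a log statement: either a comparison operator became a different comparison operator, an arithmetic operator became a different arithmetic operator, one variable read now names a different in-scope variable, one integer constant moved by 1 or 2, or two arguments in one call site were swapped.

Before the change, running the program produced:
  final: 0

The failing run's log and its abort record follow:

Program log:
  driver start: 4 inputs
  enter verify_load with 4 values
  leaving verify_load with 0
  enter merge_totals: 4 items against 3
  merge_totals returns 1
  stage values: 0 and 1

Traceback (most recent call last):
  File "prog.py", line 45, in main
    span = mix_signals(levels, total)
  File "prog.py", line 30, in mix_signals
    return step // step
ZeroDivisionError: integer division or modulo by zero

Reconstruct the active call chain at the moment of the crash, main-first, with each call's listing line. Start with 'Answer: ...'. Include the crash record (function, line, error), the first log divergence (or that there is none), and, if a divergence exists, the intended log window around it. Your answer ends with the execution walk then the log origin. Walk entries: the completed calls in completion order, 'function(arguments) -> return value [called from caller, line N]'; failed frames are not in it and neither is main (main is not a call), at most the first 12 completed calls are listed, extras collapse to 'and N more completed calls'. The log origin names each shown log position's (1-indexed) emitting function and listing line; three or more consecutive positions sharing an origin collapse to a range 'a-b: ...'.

Answer: main -> mix_signals (called at line 45).
Key observation: After 6 matching log lines the faulty run goes silent, while the working version continues with 'checkpoint: 0'.
Crash: mix_signals, line 30, ZeroDivisionError.
First divergence: position 7; the shown log stops at 6 lines while the working version next logs 'checkpoint: 0'.
Intended log window:
  5: merge_totals returns 1
  6: stage values: 0 and 1
  7: checkpoint: 0
  8: derive_floor: inputs 0 and 1
Execution walk:
  verify_load([1, -3, 5, 3]) -> 0  [called from mix_signals, line 26]
  merge_totals([1, -3, 5, 3], 3) -> 1  [called from mix_signals, line 27]
Log line origins:
  1: from main, line 44
  2: from verify_load, line 2
  3: from verify_load, line 7
  4: from merge_totals, line 11
  5: from merge_totals, line 16
  6: from mix_signals, line 28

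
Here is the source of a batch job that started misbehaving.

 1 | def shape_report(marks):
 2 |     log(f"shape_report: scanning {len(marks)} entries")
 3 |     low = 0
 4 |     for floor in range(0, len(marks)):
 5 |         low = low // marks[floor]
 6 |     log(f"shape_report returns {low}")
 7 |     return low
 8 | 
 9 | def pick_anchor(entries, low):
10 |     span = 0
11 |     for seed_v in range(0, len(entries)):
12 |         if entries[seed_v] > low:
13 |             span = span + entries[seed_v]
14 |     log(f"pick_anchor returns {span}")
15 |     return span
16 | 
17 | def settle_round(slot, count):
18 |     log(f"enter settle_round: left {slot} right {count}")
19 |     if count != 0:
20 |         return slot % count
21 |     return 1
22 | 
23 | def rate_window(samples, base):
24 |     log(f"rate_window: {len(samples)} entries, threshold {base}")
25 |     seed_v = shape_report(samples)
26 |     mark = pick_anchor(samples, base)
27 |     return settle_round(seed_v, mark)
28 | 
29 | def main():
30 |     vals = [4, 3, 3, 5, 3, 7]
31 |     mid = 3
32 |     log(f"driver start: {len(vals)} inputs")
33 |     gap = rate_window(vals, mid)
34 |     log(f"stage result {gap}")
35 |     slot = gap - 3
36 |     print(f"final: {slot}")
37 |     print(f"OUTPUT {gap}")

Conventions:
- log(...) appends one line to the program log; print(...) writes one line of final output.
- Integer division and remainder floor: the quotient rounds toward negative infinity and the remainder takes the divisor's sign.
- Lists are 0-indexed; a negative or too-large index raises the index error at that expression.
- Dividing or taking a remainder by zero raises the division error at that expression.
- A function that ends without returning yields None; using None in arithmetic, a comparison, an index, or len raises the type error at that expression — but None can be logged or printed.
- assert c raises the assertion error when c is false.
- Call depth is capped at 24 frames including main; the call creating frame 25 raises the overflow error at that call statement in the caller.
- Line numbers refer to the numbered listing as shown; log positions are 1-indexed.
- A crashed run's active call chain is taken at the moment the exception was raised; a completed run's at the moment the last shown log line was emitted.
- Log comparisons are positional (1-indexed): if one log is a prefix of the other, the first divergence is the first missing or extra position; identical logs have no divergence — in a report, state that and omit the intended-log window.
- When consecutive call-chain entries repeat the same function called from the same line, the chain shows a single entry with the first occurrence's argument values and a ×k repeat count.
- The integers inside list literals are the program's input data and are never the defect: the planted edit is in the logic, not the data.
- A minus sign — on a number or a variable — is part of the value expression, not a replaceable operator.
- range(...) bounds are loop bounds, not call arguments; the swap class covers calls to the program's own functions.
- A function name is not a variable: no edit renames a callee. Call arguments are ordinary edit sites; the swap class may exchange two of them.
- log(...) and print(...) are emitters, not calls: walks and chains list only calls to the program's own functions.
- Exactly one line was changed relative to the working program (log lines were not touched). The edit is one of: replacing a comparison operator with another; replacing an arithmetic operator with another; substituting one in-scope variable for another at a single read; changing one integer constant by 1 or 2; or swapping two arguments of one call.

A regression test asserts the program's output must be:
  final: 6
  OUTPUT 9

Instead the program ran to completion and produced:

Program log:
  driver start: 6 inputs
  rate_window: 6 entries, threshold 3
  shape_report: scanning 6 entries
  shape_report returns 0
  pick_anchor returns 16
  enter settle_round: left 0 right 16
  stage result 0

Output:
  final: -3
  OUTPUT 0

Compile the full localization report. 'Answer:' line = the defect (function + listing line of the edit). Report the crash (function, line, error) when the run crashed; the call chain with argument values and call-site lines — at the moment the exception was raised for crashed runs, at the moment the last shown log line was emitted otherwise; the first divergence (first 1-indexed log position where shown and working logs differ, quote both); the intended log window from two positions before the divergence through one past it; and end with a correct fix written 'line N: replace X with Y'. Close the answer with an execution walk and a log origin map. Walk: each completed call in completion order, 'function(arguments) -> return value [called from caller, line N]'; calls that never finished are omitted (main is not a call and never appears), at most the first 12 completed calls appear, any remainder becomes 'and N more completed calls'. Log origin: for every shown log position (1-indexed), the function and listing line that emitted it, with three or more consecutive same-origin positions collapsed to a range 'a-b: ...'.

Answer: the defect is in shape_report at line 5.
The tell: The log first diverges at position 4: the faulty run prints 'shape_report returns 0' where the working version prints 'shape_report returns 25'.
Call chain: main.
First divergence: position 4; shown 'shape_report returns 0' vs intended 'shape_report returns 25'.
Intended log window:
  2: rate_window: 6 entries, threshold 3
  3: shape_report: scanning 6 entries
  4: shape_report returns 25
  5: pick_anchor returns 16
Execution walk:
  shape_report([4, 3, 3, 5, 3, 7]) -> 0  [called from rate_window, line 25]
  pick_anchor([4, 3, 3, 5, 3, 7], 3) -> 16  [called from rate_window, line 26]
  settle_round(0, 16) -> 0  [called from rate_window, line 27]
  rate_window([4, 3, 3, 5, 3, 7], 3) -> 0  [called from main, line 33]
Origin of each log line:
  1: from main, line 32
  2: from rate_window, line 24
  3: from shape_report, line 2
  4: from shape_report, line 6
  5: from pick_anchor, line 14
  6: from settle_round, line 18
  7: from main, line 34
A correct fix: line 5: replace `//` with `+`.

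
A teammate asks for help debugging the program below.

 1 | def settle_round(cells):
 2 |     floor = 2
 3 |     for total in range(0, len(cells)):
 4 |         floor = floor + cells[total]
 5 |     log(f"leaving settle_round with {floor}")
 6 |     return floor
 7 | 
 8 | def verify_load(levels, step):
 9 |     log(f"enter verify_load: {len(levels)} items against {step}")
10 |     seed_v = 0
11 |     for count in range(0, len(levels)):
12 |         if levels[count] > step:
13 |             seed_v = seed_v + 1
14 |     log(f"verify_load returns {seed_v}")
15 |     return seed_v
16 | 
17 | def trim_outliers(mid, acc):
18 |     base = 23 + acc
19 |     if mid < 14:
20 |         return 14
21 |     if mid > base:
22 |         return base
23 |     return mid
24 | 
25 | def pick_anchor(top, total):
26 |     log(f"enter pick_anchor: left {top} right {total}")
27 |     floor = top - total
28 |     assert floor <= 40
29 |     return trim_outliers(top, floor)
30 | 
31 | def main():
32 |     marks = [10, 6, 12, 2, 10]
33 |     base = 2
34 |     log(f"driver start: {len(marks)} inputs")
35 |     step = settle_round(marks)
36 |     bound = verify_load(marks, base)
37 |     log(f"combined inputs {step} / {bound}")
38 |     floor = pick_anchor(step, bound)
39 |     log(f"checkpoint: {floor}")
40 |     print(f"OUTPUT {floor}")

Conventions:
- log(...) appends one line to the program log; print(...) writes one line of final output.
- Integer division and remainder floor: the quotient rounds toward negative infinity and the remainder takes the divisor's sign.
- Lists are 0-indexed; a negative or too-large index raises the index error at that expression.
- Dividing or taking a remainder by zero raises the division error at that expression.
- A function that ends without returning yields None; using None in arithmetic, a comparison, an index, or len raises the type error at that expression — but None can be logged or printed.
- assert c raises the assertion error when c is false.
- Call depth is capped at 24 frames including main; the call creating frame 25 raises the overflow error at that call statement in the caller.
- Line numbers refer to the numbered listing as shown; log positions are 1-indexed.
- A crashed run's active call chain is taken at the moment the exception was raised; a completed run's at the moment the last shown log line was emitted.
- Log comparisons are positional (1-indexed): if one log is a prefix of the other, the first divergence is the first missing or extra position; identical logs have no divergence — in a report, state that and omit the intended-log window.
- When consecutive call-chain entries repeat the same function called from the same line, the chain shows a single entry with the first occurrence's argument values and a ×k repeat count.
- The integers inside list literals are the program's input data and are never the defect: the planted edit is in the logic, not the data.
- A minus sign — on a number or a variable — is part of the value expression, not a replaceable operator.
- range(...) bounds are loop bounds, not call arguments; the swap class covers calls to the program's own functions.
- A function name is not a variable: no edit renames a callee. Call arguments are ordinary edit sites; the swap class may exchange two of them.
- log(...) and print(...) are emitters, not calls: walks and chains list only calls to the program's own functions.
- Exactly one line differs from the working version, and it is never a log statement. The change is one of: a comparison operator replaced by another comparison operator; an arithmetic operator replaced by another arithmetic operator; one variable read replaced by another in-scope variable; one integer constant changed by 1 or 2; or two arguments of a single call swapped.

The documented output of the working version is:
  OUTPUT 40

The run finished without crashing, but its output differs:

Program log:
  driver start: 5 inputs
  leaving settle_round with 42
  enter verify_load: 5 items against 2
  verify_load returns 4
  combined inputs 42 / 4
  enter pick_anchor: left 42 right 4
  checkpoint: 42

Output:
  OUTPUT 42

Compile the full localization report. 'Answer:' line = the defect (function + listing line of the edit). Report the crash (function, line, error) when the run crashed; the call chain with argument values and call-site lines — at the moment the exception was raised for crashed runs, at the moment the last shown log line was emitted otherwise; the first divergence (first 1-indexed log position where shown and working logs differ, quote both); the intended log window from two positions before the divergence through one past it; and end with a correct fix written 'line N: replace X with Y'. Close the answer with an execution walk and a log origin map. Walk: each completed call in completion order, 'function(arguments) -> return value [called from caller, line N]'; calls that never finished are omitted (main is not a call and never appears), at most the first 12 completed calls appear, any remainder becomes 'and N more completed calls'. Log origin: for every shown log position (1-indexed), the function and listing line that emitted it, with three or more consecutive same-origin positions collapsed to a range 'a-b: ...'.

Answer: the defect is in settle_round at line 2.
Key fact: Everything matches until log position 2, which reads 'leaving settle_round with 42' in place of 'leaving settle_round with 40'.
Call chain: main.
First divergence: position 2; shown 'leaving settle_round with 42' vs intended 'leaving settle_round with 40'.
Intended log window:
  1: driver start: 5 inputs
  2: leaving settle_round with 40
  3: enter verify_load: 5 items against 2
Execution walk:
  settle_round([10, 6, 12, 2, 10]) -> 42  [called from main, line 35]
  verify_load([10, 6, 12, 2, 10], 2) -> 4  [called from main, line 36]
  trim_outliers(42, 38) -> 42  [called from pick_anchor, line 29]
  pick_anchor(42, 4) -> 42  [called from main, line 38]
Log origins:
  1 — main, line 34
  2 — settle_round, line 5
  3 — verify_load, line 9
  4 — verify_load, line 14
  5 — main, line 37
  6 — pick_anchor, line 26
  7 — main, line 39
A correct fix: line 2: replace `2` with `0`.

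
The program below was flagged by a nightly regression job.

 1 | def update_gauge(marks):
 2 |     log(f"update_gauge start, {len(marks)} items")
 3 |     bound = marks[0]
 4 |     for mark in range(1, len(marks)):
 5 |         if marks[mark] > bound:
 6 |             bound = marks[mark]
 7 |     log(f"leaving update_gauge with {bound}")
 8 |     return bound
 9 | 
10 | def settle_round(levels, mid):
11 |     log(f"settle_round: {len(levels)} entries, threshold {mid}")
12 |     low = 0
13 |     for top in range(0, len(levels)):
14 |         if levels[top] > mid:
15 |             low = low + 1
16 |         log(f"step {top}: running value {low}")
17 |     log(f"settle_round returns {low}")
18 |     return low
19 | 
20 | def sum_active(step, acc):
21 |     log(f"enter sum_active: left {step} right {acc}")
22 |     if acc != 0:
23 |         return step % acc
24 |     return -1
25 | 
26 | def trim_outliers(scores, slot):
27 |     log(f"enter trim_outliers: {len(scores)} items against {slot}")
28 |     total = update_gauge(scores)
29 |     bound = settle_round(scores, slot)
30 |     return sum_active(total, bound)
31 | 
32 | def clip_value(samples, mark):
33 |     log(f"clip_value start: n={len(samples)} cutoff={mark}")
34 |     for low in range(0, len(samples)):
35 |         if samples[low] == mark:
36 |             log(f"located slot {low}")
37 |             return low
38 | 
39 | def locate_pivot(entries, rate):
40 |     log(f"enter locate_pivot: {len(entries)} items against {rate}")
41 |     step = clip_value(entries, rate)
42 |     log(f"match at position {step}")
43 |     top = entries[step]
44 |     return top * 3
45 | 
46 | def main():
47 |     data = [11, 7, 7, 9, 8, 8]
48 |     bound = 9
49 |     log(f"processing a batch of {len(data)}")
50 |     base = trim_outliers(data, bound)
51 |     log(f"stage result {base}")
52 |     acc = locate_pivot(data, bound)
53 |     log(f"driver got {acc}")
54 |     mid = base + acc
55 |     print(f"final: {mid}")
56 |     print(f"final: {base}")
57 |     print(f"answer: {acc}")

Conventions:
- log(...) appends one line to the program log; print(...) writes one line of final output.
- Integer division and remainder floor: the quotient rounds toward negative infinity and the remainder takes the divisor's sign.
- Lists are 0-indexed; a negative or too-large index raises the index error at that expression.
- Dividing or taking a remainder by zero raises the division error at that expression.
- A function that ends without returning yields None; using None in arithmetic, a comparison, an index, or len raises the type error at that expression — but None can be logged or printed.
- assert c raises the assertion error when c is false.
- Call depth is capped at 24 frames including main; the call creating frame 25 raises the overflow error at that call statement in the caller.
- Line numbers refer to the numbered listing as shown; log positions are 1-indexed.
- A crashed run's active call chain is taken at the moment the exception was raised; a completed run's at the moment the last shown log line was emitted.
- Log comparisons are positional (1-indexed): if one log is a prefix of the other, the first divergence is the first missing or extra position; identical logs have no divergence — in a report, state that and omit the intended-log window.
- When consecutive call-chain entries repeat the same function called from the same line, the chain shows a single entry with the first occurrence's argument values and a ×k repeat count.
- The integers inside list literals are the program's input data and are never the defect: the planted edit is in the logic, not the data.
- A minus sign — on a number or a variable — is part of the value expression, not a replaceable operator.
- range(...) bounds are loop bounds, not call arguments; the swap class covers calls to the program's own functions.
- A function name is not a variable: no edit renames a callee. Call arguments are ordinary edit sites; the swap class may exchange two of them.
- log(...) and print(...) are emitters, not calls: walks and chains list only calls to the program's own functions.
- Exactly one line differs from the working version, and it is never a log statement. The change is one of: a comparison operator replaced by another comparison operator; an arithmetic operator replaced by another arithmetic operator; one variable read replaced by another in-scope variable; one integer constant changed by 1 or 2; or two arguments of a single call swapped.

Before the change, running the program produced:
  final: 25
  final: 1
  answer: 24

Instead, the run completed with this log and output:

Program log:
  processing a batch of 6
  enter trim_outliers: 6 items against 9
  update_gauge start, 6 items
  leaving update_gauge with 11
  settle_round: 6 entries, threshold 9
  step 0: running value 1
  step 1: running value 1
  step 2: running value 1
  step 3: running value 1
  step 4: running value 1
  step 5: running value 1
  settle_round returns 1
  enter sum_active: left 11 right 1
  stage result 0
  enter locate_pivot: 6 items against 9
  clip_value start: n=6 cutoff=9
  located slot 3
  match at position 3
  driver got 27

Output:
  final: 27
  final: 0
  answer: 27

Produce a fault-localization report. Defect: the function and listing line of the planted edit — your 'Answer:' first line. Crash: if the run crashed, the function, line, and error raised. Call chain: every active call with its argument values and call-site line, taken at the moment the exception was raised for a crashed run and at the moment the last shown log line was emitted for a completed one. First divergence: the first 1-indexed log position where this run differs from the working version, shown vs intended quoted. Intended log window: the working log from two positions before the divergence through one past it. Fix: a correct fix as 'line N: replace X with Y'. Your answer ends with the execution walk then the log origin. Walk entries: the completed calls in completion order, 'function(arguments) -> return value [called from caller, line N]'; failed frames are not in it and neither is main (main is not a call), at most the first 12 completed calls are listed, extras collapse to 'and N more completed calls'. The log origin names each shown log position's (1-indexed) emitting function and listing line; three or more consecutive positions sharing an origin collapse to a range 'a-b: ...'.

Answer: the defect is in main at line 48.
Key observation: The earliest visible damage is log position 2 — 'enter trim_outliers: 6 items against 9' rather than the intended 'enter trim_outliers: 6 items against 8'.
Call chain: main.
First divergence: at position 2 the run shows 'enter trim_outliers: 6 items against 9' where the working version logs 'enter trim_outliers: 6 items against 8'.
Intended log window:
  1: processing a batch of 6
  2: enter trim_outliers: 6 items against 8
  3: update_gauge start, 6 items
Execution walk:
  update_gauge([11, 7, 7, 9, 8, 8]) -> 11  [called from trim_outliers, line 28]
  settle_round([11, 7, 7, 9, 8, 8], 9) -> 1  [called from trim_outliers, line 29]
  sum_active(11, 1) -> 0  [called from trim_outliers, line 30]
  trim_outliers([11, 7, 7, 9, 8, 8], 9) -> 0  [called from main, line 50]
  clip_value([11, 7, 7, 9, 8, 8], 9) -> 3  [called from locate_pivot, line 41]
  locate_pivot([11, 7, 7, 9, 8, 8], 9) -> 27  [called from main, line 52]
Log origin:
  1: logged in main at line 49
  2: logged in trim_outliers at line 27
  3: logged in update_gauge at line 2
  4: logged in update_gauge at line 7
  5: logged in settle_round at line 11
  6-11: logged in settle_round at line 16
  12: logged in settle_round at line 17
  13: logged in sum_active at line 21
  14: logged in main at line 51
  15: logged in locate_pivot at line 40
  16: logged in clip_value at line 33
  17: logged in clip_value at line 36
  18: logged in locate_pivot at line 42
  19: logged in main at line 53
A correct fix: line 48: replace `9` with `8`.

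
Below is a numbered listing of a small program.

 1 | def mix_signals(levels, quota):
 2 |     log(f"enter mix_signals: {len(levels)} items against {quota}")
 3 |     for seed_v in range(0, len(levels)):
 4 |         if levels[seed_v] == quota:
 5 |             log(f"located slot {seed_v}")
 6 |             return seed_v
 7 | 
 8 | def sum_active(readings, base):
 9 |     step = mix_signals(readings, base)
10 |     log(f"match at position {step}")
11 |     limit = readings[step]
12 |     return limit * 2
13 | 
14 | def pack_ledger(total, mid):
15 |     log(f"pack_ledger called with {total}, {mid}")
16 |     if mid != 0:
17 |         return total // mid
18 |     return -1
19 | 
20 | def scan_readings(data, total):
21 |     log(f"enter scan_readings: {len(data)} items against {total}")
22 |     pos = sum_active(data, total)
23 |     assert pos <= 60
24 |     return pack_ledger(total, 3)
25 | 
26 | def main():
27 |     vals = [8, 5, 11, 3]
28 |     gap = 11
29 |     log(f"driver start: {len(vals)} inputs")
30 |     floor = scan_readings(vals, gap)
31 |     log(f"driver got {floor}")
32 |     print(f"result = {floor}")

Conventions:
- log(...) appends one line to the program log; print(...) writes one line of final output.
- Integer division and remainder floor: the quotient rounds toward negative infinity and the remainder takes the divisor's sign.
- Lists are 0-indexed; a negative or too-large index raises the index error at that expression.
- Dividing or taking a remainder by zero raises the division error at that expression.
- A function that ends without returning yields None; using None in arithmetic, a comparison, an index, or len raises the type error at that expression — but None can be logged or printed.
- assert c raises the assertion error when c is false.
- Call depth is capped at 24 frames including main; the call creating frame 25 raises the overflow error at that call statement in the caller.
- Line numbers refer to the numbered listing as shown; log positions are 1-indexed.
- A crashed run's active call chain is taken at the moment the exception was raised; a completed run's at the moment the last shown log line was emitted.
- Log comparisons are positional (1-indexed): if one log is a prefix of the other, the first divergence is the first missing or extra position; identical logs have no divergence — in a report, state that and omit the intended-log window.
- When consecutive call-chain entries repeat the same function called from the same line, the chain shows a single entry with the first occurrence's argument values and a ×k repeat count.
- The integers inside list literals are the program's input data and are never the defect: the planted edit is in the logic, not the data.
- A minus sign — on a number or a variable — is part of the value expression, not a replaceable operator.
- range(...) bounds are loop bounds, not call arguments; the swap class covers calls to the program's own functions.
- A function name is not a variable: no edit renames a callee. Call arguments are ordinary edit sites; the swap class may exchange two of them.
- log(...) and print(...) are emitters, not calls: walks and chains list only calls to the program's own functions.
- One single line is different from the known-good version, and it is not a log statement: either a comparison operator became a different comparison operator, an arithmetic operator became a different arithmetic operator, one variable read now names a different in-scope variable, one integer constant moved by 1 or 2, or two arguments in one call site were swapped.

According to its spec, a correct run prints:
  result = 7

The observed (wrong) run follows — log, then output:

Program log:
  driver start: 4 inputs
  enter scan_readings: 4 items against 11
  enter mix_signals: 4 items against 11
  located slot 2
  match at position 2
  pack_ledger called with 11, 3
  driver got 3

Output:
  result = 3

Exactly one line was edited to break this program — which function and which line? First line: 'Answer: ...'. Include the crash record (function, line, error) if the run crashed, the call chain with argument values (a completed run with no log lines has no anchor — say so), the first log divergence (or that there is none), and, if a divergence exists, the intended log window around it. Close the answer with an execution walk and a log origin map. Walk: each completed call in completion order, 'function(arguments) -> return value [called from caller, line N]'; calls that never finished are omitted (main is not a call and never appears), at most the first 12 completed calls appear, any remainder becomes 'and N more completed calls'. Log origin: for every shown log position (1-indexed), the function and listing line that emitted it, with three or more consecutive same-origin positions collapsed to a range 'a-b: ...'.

Answer: the defect is in scan_readings at line 24.
Core observation: Position 6 is the first bad log line: 'pack_ledger called with 11, 3' should read 'pack_ledger called with 22, 3'.
Call chain: main.
First divergence: position 6; shown 'pack_ledger called with 11, 3' vs intended 'pack_ledger called with 22, 3'.
Intended log window:
  4: located slot 2
  5: match at position 2
  6: pack_ledger called with 22, 3
  7: driver got 7
Execution walk:
  mix_signals([8, 5, 11, 3], 11) -> 2  [called from sum_active, line 9]
  sum_active([8, 5, 11, 3], 11) -> 22  [called from scan_readings, line 22]
  pack_ledger(11, 3) -> 3  [called from scan_readings, line 24]
  scan_readings([8, 5, 11, 3], 11) -> 3  [called from main, line 30]
Origin of each log line:
  1: from main, line 29
  2: from scan_readings, line 21
  3: from mix_signals, line 2
  4: from mix_signals, line 5
  5: from sum_active, line 10
  6: from pack_ledger, line 15
  7: from main, line 31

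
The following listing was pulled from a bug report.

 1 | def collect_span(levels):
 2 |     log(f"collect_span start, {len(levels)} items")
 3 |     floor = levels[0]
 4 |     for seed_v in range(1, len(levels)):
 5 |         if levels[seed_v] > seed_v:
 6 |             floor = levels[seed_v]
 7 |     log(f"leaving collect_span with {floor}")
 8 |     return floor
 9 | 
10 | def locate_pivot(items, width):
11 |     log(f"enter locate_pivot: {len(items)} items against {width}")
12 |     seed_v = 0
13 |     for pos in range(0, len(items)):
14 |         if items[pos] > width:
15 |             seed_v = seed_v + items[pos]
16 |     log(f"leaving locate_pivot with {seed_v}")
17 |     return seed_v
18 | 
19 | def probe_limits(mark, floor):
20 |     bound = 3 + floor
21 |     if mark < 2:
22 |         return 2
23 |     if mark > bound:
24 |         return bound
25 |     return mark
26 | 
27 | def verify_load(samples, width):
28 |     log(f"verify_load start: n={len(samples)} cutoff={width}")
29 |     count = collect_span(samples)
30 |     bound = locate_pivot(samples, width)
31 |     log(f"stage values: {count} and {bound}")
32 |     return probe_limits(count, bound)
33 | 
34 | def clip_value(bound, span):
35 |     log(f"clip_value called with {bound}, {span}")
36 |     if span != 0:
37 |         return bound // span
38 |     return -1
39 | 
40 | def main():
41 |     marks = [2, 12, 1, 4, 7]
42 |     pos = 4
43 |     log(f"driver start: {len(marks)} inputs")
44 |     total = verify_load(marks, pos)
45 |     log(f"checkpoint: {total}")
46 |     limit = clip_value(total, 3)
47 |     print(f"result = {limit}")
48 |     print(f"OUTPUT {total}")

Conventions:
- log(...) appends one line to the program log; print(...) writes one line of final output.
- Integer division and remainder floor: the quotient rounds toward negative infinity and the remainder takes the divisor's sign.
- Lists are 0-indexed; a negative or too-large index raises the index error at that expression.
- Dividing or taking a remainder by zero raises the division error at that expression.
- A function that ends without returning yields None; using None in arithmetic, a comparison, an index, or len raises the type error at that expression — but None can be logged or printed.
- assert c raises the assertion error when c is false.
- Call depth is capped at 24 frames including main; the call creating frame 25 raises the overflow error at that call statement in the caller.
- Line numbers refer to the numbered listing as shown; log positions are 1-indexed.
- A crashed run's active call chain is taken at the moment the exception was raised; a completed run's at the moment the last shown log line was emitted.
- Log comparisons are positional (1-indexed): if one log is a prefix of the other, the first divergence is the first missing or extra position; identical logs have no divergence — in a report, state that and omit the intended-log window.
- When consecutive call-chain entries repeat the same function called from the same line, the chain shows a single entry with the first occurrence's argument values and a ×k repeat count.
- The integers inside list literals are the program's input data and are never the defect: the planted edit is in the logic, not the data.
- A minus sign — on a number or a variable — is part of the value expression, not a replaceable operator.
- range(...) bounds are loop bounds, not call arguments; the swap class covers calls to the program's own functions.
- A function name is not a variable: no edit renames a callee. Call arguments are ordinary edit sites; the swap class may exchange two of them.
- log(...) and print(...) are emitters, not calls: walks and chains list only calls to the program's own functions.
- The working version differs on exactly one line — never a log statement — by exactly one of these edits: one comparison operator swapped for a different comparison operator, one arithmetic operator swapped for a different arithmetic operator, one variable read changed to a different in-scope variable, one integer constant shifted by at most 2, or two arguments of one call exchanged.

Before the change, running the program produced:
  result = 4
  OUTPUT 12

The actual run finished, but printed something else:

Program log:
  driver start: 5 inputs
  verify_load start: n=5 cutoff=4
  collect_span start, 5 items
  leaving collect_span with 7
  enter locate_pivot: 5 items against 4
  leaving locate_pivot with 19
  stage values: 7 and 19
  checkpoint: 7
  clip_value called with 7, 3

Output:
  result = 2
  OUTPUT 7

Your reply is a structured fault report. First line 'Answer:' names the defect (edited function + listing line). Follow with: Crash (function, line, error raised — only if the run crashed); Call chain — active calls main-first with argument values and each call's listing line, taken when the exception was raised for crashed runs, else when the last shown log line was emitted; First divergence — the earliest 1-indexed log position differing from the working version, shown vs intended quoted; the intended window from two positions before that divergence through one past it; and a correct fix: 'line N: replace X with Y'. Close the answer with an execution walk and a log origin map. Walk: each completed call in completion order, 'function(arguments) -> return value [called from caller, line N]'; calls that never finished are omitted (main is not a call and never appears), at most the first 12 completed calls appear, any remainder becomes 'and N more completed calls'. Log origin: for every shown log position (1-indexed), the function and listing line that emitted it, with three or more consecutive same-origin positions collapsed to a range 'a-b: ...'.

Answer: the defect is in collect_span at line 5.
Core observation: The earliest visible damage is log position 4 — 'leaving collect_span with 7' rather than the intended 'leaving collect_span with 12'.
Call chain: main -> clip_value(7, 3) (called at line 46).
First divergence: position 4 — the shown line 'leaving collect_span with 7' should read 'leaving collect_span with 12'.
Intended log window:
  2: verify_load start: n=5 cutoff=4
  3: collect_span start, 5 items
  4: leaving collect_span with 12
  5: enter locate_pivot: 5 items against 4
Execution walk:
  collect_span([2, 12, 1, 4, 7]) -> 7  [called from verify_load, line 29]
  locate_pivot([2, 12, 1, 4, 7], 4) -> 19  [called from verify_load, line 30]
  probe_limits(7, 19) -> 7  [called from verify_load, line 32]
  verify_load([2, 12, 1, 4, 7], 4) -> 7  [called from main, line 44]
  clip_value(7, 3) -> 2  [called from main, line 46]
Log origins:
  1: from main, line 43
  2: from verify_load, line 28
  3: from collect_span, line 2
  4: from collect_span, line 7
  5: from locate_pivot, line 11
  6: from locate_pivot, line 16
  7: from verify_load, line 31
  8: from main, line 45
  9: from clip_value, line 35
A correct fix: line 5: replace `levels[seed_v] > seed_v` with `levels[seed_v] > floor`.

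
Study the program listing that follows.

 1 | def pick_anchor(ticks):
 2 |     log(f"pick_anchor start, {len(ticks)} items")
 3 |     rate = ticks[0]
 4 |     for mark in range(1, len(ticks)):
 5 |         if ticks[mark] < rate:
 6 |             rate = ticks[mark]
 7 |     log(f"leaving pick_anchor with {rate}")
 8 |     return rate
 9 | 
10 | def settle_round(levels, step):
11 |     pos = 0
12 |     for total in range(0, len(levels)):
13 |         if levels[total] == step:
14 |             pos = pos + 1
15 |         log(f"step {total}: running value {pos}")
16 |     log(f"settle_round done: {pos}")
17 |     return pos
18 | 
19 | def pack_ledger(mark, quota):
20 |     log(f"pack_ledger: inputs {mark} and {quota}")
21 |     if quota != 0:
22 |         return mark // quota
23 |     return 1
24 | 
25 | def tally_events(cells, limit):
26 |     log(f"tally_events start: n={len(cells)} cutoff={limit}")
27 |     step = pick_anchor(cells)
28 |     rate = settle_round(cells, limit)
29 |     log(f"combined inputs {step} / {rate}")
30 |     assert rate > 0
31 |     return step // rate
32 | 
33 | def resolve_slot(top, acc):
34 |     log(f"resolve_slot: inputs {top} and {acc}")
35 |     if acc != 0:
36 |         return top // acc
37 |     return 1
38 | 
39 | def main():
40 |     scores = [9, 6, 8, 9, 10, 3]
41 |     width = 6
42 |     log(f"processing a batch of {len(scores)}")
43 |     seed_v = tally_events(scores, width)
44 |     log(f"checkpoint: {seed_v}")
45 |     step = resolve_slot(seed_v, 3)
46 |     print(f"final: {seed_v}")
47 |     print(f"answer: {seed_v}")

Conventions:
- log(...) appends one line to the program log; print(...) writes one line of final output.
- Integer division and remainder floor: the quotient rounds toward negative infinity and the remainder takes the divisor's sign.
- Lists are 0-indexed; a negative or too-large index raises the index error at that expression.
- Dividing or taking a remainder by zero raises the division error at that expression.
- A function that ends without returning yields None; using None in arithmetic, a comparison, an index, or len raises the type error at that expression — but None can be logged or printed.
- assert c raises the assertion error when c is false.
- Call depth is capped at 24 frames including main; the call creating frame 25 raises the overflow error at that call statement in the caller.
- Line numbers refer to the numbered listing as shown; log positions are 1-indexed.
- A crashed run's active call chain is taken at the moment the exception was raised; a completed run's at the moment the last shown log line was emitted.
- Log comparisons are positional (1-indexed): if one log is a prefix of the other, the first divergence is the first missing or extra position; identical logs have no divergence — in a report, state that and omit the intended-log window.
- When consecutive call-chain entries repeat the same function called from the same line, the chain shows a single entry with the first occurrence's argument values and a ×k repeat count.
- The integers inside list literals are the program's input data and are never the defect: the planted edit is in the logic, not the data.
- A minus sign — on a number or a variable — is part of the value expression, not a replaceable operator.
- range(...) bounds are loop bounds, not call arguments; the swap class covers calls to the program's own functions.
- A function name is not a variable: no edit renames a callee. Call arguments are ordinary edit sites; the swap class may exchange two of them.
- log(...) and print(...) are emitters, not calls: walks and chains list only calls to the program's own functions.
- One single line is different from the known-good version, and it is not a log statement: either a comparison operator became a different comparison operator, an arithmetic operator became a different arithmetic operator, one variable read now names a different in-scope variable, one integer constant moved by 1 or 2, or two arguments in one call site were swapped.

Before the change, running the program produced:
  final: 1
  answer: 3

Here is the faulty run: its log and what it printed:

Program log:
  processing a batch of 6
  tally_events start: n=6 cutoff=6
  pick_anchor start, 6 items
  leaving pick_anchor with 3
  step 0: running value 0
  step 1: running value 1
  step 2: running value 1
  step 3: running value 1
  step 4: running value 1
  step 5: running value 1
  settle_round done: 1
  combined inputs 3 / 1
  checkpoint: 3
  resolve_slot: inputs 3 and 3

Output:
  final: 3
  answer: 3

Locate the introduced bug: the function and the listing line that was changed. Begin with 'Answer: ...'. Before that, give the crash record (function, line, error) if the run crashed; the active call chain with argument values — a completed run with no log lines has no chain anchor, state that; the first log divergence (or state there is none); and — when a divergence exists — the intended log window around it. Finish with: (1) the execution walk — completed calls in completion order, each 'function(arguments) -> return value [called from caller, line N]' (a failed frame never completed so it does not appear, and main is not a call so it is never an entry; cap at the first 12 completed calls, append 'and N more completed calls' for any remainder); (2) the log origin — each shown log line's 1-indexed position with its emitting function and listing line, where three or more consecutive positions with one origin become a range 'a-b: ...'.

Answer: the defect is in main at line 46.
Key observation: The two runs log identically and part ways only at the printed values.
Call chain: main -> resolve_slot(3, 3) (called at line 45).
First divergence: none; the two logs match at every position.
Execution walk:
  pick_anchor([9, 6, 8, 9, 10, 3]) -> 3  [called from tally_events, line 27]
  settle_round([9, 6, 8, 9, 10, 3], 6) -> 1  [called from tally_events, line 28]
  tally_events([9, 6, 8, 9, 10, 3], 6) -> 3  [called from main, line 43]
  resolve_slot(3, 3) -> 1  [called from main, line 45]
Origin of each log line:
  1: emitted by main (line 42)
  2: emitted by tally_events (line 26)
  3: emitted by pick_anchor (line 2)
  4: emitted by pick_anchor (line 7)
  5-10: emitted by settle_round (line 15)
  11: emitted by settle_round (line 16)
  12: emitted by tally_events (line 29)
  13: emitted by main (line 44)
  14: emitted by resolve_slot (line 34)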